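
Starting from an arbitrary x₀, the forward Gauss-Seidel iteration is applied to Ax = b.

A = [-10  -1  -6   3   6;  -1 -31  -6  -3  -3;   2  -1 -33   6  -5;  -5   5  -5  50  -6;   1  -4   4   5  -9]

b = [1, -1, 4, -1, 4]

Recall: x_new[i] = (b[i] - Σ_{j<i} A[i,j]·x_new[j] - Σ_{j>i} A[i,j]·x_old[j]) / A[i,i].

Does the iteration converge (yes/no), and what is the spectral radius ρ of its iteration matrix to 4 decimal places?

yes, ρ = 0.3231

Diagonal D = diag(-10, -31, -33, 50, -9); L, U strict lower/upper.
T_GS = -(D+L)⁻¹U: row 0 first, T[0,3] = -(3)/(-10) = +0.3000; later rows by forward substitution.
  T[0,:] = [+0.0000  -0.1000  -0.6000  +0.3000  +0.6000]
  T[1,:] = [+0.0000  +0.0032  -0.1742  -0.1065  -0.1161]
  T[2,:] = [+0.0000  -0.0062  -0.0311  +0.2032  -0.1116]
  T[3,:] = [+0.0000  -0.0109  -0.0457  +0.0610  +0.1804]
  T[4,:] = [+0.0000  -0.0214  -0.0284  +0.2048  +0.1689]
|roots of det(T-λI)|: 0.3231, 0.0668, 0.0668, 0.0326, 0.0000.
spectral radius ρ = 0.3231; 0.3231 < 1 ⇒ converges.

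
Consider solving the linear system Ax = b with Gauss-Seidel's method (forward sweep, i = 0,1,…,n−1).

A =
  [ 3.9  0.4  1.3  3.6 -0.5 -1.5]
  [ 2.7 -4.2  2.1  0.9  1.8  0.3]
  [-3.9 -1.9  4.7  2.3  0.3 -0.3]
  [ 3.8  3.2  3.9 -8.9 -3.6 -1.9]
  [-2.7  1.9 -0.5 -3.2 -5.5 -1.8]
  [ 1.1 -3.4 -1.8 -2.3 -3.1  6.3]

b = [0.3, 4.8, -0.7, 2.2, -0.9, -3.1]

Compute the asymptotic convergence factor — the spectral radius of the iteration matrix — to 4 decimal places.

1.2277

Let D = diag(3.9, -4.2, 4.7, -8.9, -5.5, 6.3); L, U the strict triangles.
GS T = -(D+L)⁻¹U: row 0 first, T[0,1] = -(0.4)/(3.9) = -0.1026; later rows by forward substitution.
  T[0,:] = [+0.0000 -0.1026 -0.3333 -0.9231 +0.1282 +0.3846]
  T[1,:] = [+0.0000 -0.0659 +0.2857 -0.3791 +0.5110 +0.3187]
  T[2,:] = [+0.0000 -0.1118 -0.1611 -1.4086 +0.2491 +0.5118]
  T[3,:] = [+0.0000 -0.1165 -0.1102 -1.1477 -0.0569 +0.2896]
  T[4,:] = [+0.0000 +0.1055 +0.3411 +1.1180 +0.1240 -0.6210]
  T[5,:] = [+0.0000 -0.0402 +0.2940 -0.3148 +0.3648 +0.0512]
|eigenvalues of T|: 1.2277, 0.2753, 0.2753, 0.2301, 0.0271, 0.0000.
spectral radius ρ = 1.2277; 1.2277 > 1, so it fails to converge.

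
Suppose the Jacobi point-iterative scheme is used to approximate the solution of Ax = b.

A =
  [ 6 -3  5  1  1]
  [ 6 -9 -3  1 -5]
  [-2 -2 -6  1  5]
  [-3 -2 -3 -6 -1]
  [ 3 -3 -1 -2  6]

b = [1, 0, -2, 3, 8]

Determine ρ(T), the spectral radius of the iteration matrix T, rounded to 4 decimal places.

Split A = D + L + U, D = diag(6, -9, -6, -6, 6).
Jacobi T = -D⁻¹(L+U): T[0,2] = -(5)/(6) = -0.8333; T[0,0] = 0.
  T[0,:] = [+0.0000 +0.5000 -0.8333 -0.1667 -0.1667]
  T[1,:] = [+0.6667 +0.0000 -0.3333 +0.1111 -0.5556]
  T[2,:] = [-0.3333 -0.3333 +0.0000 +0.1667 +0.8333]
  T[3,:] = [-0.5000 -0.3333 -0.5000 +0.0000 -0.1667]
  T[4,:] = [-0.5000 +0.5000 +0.1667 +0.3333 +0.0000]
eigenvalue magnitudes: 1.1676, 0.7966, 0.7966, 0.5695, 0.5695.
ρ(T) = max|λ| = 1.1676; 1.1676 > 1, so it fails to converge.

1.1676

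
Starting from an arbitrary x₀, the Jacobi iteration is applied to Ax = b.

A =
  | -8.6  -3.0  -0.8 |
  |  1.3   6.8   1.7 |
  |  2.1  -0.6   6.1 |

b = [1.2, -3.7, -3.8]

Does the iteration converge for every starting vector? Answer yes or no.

Diagonal D = diag(-8.6, 6.8, 6.1); L, U strict lower/upper.
T_J = -D⁻¹(L+U): T[0,2] = -(-0.8)/(-8.6) = -0.0930; T[0,0] = 0.
  T[0,:] = [+0.0000 -0.3488 -0.0930]
  T[1,:] = [-0.1912 +0.0000 -0.2500]
  T[2,:] = [-0.3443 +0.0984 +0.0000]
|roots of det(T-λI)|: 0.3843, 0.2712, 0.2712.
spectral radius ρ = 0.3843; 0.3843 < 1: convergent.

yes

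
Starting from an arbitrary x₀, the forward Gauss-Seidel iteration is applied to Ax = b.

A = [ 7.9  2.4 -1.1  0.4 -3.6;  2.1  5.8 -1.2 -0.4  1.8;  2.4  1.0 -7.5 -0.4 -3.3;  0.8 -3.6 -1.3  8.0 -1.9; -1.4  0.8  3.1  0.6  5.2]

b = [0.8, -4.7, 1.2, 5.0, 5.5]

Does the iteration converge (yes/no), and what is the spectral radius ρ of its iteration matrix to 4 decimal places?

Write A = D+L+U with D = diag(7.9, 5.8, -7.5, 8, 5.2).
GS T = -(D+L)⁻¹U: row 0 first, T[0,3] = -(0.4)/(7.9) = -0.0506; later rows by forward substitution.
  T[0,:] = [+0.0000  -0.3038  +0.1392  -0.0506  +0.4557]
  T[1,:] = [+0.0000  +0.1100  +0.1565  +0.0873  -0.4753]
  T[2,:] = [+0.0000  -0.0825  +0.0654  -0.0579  -0.3576]
  T[3,:] = [+0.0000  +0.0665  +0.0671  +0.0349  -0.0801]
  T[4,:] = [+0.0000  -0.0572  -0.0333  +0.0034  +0.4182]
eigenvalue magnitudes: 0.5153, 0.1350, 0.1350, 0.0228, 0.0000.
ρ(T) = max|λ| = 0.5153; 0.5153 < 1 ⇒ converges.

yes, ρ = 0.5153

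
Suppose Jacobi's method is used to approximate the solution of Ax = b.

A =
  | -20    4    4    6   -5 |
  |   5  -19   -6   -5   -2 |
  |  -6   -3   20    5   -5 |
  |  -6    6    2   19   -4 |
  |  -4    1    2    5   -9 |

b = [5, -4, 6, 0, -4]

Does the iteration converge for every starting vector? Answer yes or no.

Let D = diag(-20, -19, 20, 19, -9); L, U the strict triangles.
T_J = -D⁻¹(L+U): T[0,1] = -(4)/(-20) = +0.2000; T[0,0] = 0.
  T[0,:] = [+0.0000  +0.2000  +0.2000  +0.3000  -0.2500]
  T[1,:] = [+0.2632  +0.0000  -0.3158  -0.2632  -0.1053]
  T[2,:] = [+0.3000  +0.1500  +0.0000  -0.2500  +0.2500]
  T[3,:] = [+0.3158  -0.3158  -0.1053  +0.0000  +0.2105]
  T[4,:] = [-0.4444  +0.1111  +0.2222  +0.5556  +0.0000]
moduli |λ_i(T)| = 0.9301, 0.4448, 0.3359, 0.2401, 0.2401.
ρ(T) = max|λ| = 0.9301; 0.9301 < 1: convergent.

yes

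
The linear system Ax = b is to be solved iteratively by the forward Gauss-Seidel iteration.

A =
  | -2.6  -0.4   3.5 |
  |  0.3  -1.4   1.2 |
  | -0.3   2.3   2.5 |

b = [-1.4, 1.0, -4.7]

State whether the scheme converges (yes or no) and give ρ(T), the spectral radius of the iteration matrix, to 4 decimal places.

Split A = D + L + U, D = diag(-2.6, -1.4, 2.5).
Gauss-Seidel: T = -(D+L)⁻¹U, row 0 first, T[0,1] = -(-0.4)/(-2.6) = -0.1538; later rows by forward substitution.
  T[0,:] = [+0.0000, -0.1538, +1.3462]
  T[1,:] = [+0.0000, -0.0330, +1.1456]
  T[2,:] = [+0.0000, +0.0119, -0.8924]
moduli |λ_i(T)| = 0.9080, 0.0174, 0.0000.
spectral radius ρ = 0.9080; 0.9080 < 1 ⇒ converges.

yes, ρ = 0.9080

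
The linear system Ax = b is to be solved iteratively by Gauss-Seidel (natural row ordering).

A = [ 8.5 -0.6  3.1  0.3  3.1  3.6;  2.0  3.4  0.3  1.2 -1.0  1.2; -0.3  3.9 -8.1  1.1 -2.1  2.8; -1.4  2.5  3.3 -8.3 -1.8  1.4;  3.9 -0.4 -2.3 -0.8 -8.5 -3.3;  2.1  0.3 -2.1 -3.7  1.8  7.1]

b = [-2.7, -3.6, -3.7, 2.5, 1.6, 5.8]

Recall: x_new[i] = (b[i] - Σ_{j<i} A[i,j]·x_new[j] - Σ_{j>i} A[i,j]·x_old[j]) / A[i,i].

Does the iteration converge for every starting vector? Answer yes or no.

A = D + L + U where D = diag(8.5, 3.4, -8.1, -8.3, -8.5, 7.1).
Gauss-Seidel: T = -(D+L)⁻¹U, row 0 first, T[0,5] = -(3.6)/(8.5) = -0.4235; later rows by forward substitution.
  T[0,:] = [+0.0000, +0.0706, -0.3647, -0.0353, -0.3647, -0.4235]
  T[1,:] = [+0.0000, -0.0415, +0.1263, -0.3322, +0.5087, -0.1038]
  T[2,:] = [+0.0000, -0.0226, +0.0743, -0.0228, -0.0008, +0.3114]
  T[3,:] = [+0.0000, -0.0334, +0.1291, -0.1032, -0.0025, +0.3326]
  T[4,:] = [+0.0000, +0.0436, -0.2055, +0.0153, -0.1908, -0.6932]
  T[5,:] = [+0.0000, -0.0543, +0.2439, -0.0399, +0.1332, +0.5709]
eigenvalue magnitudes: 0.6147, 0.1301, 0.1301, 0.1146, 0.0177, 0.0000.
spectral radius ρ = 0.6147; 0.6147 < 1, so it converges for any x₀.

yes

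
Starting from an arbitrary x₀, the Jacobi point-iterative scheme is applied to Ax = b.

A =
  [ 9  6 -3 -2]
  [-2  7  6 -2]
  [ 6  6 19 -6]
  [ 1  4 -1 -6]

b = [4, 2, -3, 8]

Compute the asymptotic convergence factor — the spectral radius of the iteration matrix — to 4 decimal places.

Write A = D+L+U with D = diag(9, 7, 19, -6).
T_J = -D⁻¹(L+U): T[2,0] = -(6)/(19) = -0.3158; T[2,2] = 0.
  T[0,:] = [+0.0000 -0.6667 +0.3333 +0.2222]
  T[1,:] = [+0.2857 +0.0000 -0.8571 +0.2857]
  T[2,:] = [-0.3158 -0.3158 +0.0000 +0.3158]
  T[3,:] = [+0.1667 +0.6667 -0.1667 +0.0000]
|roots of det(T-λI)|: 0.8217, 0.6185, 0.6185, 0.2499.
ρ = 0.8217; 0.8217 < 1, so it converges for any x₀.

0.8217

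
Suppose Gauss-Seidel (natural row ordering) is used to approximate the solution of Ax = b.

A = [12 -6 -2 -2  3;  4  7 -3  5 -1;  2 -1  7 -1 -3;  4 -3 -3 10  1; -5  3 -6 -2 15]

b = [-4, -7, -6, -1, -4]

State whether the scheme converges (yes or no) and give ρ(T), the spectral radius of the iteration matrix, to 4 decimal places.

yes, ρ = 0.8313

Write A = D+L+U with D = diag(12, 7, 7, 10, 15).
GS T = -(D+L)⁻¹U: row 0 first, T[0,3] = -(-2)/(12) = +0.1667; later rows by forward substitution.
  T[0,:] = [+0.0000  +0.5000  +0.1667  +0.1667  -0.2500]
  T[1,:] = [+0.0000  -0.2857  +0.3333  -0.8095  +0.2857]
  T[2,:] = [+0.0000  -0.1837  +0.0000  -0.0204  +0.5408]
  T[3,:] = [+0.0000  -0.3408  +0.0333  -0.3156  +0.2480]
  T[4,:] = [+0.0000  +0.1049  -0.0067  +0.1672  +0.1089]
moduli |λ_i(T)| = 0.8313, 0.1921, 0.1921, 0.0333, 0.0000.
ρ = 0.8313; 0.8313 < 1 ⇒ converges.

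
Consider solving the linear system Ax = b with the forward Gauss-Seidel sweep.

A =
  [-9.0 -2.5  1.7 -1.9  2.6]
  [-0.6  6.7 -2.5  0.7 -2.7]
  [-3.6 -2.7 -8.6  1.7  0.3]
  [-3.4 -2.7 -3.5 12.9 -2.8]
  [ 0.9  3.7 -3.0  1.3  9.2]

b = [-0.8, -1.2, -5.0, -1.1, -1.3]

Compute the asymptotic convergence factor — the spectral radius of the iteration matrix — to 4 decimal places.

0.7683

Diagonal D = diag(-9, 6.7, -8.6, 12.9, 9.2); L, U strict lower/upper.
T_GS = -(D+L)⁻¹U: row 0 first, T[0,1] = -(-2.5)/(-9) = -0.2778; later rows by forward substitution.
  T[0,:] = [+0.0000, -0.2778, +0.1889, -0.2111, +0.2889]
  T[1,:] = [+0.0000, -0.0249, +0.3900, -0.1234, +0.4289]
  T[2,:] = [+0.0000, +0.1241, -0.2015, +0.3248, -0.2207]
  T[3,:] = [+0.0000, -0.0448, +0.0767, +0.0067, +0.3231]
  T[4,:] = [+0.0000, +0.0840, -0.2519, +0.1752, -0.3184]
|roots of det(T-λI)|: 0.7683, 0.1287, 0.1287, 0.0342, 0.0000.
spectral radius ρ = 0.7683; 0.7683 < 1 ⇒ converges.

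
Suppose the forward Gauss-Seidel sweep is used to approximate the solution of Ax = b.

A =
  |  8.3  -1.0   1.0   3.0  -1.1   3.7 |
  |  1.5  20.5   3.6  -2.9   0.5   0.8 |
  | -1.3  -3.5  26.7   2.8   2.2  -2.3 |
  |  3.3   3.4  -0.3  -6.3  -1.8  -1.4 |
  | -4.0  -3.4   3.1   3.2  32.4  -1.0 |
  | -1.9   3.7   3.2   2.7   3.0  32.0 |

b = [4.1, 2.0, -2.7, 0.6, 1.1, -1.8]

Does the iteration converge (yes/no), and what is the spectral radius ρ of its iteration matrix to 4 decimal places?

Let D = diag(8.3, 20.5, 26.7, -6.3, 32.4, 32); L, U the strict triangles.
T_GS = -(D+L)⁻¹U: row 0 first, T[0,4] = -(-1.1)/(8.3) = +0.1325; later rows by forward substitution.
  T[0,:] = [+0.0000 +0.1205 -0.1205 -0.3614 +0.1325 -0.4458]
  T[1,:] = [+0.0000 -0.0088 -0.1668 +0.1679 -0.0341 -0.0064]
  T[2,:] = [+0.0000 +0.0047 -0.0277 -0.1005 -0.0804 +0.0636]
  T[3,:] = [+0.0000 +0.0581 -0.1518 -0.0939 -0.2309 -0.4622]
  T[4,:] = [+0.0000 +0.0078 -0.0147 -0.0081 +0.0433 +0.0147]
  T[5,:] = [+0.0000 +0.0021 +0.0291 -0.0221 +0.0353 +0.0055]
moduli |λ_i(T)| = 0.2224, 0.1640, 0.0938, 0.0750, 0.0045, 0.0000.
ρ = 0.2224; 0.2224 < 1: convergent.

yes, ρ = 0.2224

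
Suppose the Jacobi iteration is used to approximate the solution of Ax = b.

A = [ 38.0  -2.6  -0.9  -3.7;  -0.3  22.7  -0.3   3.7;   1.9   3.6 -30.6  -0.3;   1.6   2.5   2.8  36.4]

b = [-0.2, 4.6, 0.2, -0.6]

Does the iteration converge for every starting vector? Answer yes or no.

yes

A = D + L + U where D = diag(38, 22.7, -30.6, 36.4).
Jacobi: T = -D⁻¹(L+U), T[2,1] = -(3.6)/(-30.6) = +0.1176; T[2,2] = 0.
  T[0,:] = [+0.0000, +0.0684, +0.0237, +0.0974]
  T[1,:] = [+0.0132, +0.0000, +0.0132, -0.1630]
  T[2,:] = [+0.0621, +0.1176, +0.0000, -0.0098]
  T[3,:] = [-0.0440, -0.0687, -0.0769, +0.0000]
|λ(T)| sorted: 0.1533, 0.0853, 0.0853, 0.0415.
ρ = 0.1533; 0.1533 < 1, so it converges for any x₀.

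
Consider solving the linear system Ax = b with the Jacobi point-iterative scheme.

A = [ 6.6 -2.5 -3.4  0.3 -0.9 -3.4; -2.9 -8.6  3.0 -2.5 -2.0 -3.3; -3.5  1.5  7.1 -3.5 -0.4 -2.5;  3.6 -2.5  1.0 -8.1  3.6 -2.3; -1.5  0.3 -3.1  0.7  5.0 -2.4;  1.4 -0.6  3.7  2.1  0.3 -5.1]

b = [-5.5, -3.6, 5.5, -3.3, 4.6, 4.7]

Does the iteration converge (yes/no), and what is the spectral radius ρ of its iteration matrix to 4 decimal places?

no, ρ = 1.2511

Let D = diag(6.6, -8.6, 7.1, -8.1, 5, -5.1); L, U the strict triangles.
Jacobi T = -D⁻¹(L+U): T[0,1] = -(-2.5)/(6.6) = +0.3788; T[0,0] = 0.
  T[0,:] = [+0.0000 +0.3788 +0.5152 -0.0455 +0.1364 +0.5152]
  T[1,:] = [-0.3372 +0.0000 +0.3488 -0.2907 -0.2326 -0.3837]
  T[2,:] = [+0.4930 -0.2113 +0.0000 +0.4930 +0.0563 +0.3521]
  T[3,:] = [+0.4444 -0.3086 +0.1235 +0.0000 +0.4444 -0.2840]
  T[4,:] = [+0.3000 -0.0600 +0.6200 -0.1400 +0.0000 +0.4800]
  T[5,:] = [+0.2745 -0.1176 +0.7255 +0.4118 +0.0588 +0.0000]
|λ(T)| sorted: 1.2511, 0.6656, 0.6656, 0.5155, 0.5155, 0.0109.
spectral radius ρ = 1.2511; 1.2511 > 1: divergent.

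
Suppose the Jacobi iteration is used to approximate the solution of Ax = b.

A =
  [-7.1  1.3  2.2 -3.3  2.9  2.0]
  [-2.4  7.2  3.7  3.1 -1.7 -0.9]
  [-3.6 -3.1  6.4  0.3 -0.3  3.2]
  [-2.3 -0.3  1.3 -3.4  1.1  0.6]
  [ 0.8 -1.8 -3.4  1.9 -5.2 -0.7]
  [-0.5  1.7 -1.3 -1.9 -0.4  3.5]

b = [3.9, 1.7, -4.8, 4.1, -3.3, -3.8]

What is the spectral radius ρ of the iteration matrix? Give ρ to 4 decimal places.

A = D + L + U where D = diag(-7.1, 7.2, 6.4, -3.4, -5.2, 3.5).
Jacobi T = -D⁻¹(L+U): T[1,5] = -(-0.9)/(7.2) = +0.1250; T[1,1] = 0.
  T[0,:] = [+0.0000, +0.1831, +0.3099, -0.4648, +0.4085, +0.2817]
  T[1,:] = [+0.3333, +0.0000, -0.5139, -0.4306, +0.2361, +0.1250]
  T[2,:] = [+0.5625, +0.4844, +0.0000, -0.0469, +0.0469, -0.5000]
  T[3,:] = [-0.6765, -0.0882, +0.3824, +0.0000, +0.3235, +0.1765]
  T[4,:] = [+0.1538, -0.3462, -0.6538, +0.3654, +0.0000, -0.1346]
  T[5,:] = [+0.1429, -0.4857, +0.3714, +0.5429, +0.1143, +0.0000]
moduli |λ_i(T)| = 1.1316, 0.7507, 0.7507, 0.4812, 0.4812, 0.0928.
ρ = 1.1316; 1.1316 > 1: divergent.

1.1316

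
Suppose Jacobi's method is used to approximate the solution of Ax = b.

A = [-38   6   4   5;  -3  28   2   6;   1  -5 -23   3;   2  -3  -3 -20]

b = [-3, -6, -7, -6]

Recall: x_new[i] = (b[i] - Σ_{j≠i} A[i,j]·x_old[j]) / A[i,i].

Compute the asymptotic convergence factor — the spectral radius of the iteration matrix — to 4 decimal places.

0.3331

Split A = D + L + U, D = diag(-38, 28, -23, -20).
T_J = -D⁻¹(L+U): T[3,1] = -(-3)/(-20) = -0.1500; T[3,3] = 0.
  T[0,:] = [+0.0000  +0.1579  +0.1053  +0.1316]
  T[1,:] = [+0.1071  +0.0000  -0.0714  -0.2143]
  T[2,:] = [+0.0435  -0.2174  +0.0000  +0.1304]
  T[3,:] = [+0.1000  -0.1500  -0.1500  +0.0000]
eigenvalue magnitudes: 0.3331, 0.1561, 0.1561, 0.1040.
ρ = 0.3331; 0.3331 < 1: convergent.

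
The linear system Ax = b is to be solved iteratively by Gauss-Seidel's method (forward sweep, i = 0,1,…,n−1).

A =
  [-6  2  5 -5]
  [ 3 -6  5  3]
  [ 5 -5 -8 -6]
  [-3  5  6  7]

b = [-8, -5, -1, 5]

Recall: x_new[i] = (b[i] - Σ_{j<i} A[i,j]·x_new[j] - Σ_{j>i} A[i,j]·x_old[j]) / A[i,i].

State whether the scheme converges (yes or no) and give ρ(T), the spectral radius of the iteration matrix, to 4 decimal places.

Write A = D+L+U with D = diag(-6, -6, -8, 7).
Gauss-Seidel: T = -(D+L)⁻¹U, row 0 first, T[0,1] = -(2)/(-6) = +0.3333; later rows by forward substitution.
  T[0,:] = [+0.0000 +0.3333 +0.8333 -0.8333]
  T[1,:] = [+0.0000 +0.1667 +1.2500 +0.0833]
  T[2,:] = [+0.0000 +0.1042 -0.2604 -1.3229]
  T[3,:] = [+0.0000 -0.0655 -0.3125 +0.7173]
moduli |λ_i(T)| = 1.1284, 0.6304, 0.1255, 0.0000.
ρ = 1.1284; 1.1284 > 1 ⇒ diverges.

no, ρ = 1.1284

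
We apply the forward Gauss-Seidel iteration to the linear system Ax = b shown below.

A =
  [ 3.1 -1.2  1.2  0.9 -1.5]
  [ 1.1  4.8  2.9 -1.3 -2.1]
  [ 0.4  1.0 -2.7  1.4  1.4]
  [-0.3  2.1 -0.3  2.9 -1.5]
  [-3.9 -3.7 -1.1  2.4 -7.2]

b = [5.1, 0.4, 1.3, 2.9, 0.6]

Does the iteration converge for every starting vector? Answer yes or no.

A = D + L + U where D = diag(3.1, 4.8, -2.7, 2.9, -7.2).
GS T = -(D+L)⁻¹U: row 0 first, T[0,1] = -(-1.2)/(3.1) = +0.3871; later rows by forward substitution.
  T[0,:] = [+0.0000  +0.3871  -0.3871  -0.2903  +0.4839]
  T[1,:] = [+0.0000  -0.0887  -0.5155  +0.3374  +0.3266]
  T[2,:] = [+0.0000  +0.0245  -0.2483  +0.6005  +0.7112]
  T[3,:] = [+0.0000  +0.1068  +0.3075  -0.2122  +0.4044]
  T[4,:] = [+0.0000  -0.1322  +0.6150  -0.1786  -0.4038]
|eigenvalues of T|: 0.9231, 0.5422, 0.4041, 0.1680, 0.0000.
ρ = 0.9231; 0.9231 < 1: convergent.

yes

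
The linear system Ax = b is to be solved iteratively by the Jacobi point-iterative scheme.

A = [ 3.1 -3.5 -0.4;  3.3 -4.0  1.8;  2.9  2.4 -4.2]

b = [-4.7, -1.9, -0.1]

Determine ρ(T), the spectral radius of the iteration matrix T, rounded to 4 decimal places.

1.2660

Write A = D+L+U with D = diag(3.1, -4, -4.2).
Jacobi T = -D⁻¹(L+U): T[1,2] = -(1.8)/(-4) = +0.4500; T[1,1] = 0.
  T[0,:] = [+0.0000 +1.1290 +0.1290]
  T[1,:] = [+0.8250 +0.0000 +0.4500]
  T[2,:] = [+0.6905 +0.5714 +0.0000]
moduli |λ_i(T)| = 1.2660, 0.9079, 0.3581.
ρ = 1.2660; 1.2660 > 1: divergent.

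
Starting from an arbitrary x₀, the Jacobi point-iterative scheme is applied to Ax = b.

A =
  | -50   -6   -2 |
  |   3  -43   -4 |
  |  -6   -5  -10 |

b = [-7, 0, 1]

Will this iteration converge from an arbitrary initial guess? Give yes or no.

yes

Let D = diag(-50, -43, -10); L, U the strict triangles.
Jacobi: T = -D⁻¹(L+U), T[0,1] = -(-6)/(-50) = -0.1200; T[0,0] = 0.
  T[0,:] = [+0.0000, -0.1200, -0.0400]
  T[1,:] = [+0.0698, +0.0000, -0.0930]
  T[2,:] = [-0.6000, -0.5000, +0.0000]
|λ(T)| sorted: 0.2842, 0.1814, 0.1028.
ρ = 0.2842; 0.2842 < 1: convergent.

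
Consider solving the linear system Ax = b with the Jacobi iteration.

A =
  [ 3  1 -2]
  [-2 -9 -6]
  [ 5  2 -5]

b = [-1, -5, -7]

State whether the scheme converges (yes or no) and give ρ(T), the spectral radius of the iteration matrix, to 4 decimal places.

yes, ρ = 0.8202

Diagonal D = diag(3, -9, -5); L, U strict lower/upper.
T_J = -D⁻¹(L+U): T[2,0] = -(5)/(-5) = +1.0000; T[2,2] = 0.
  T[0,:] = [+0.0000 -0.3333 +0.6667]
  T[1,:] = [-0.2222 +0.0000 -0.6667]
  T[2,:] = [+1.0000 +0.4000 +0.0000]
|λ(T)| sorted: 0.8202, 0.4457, 0.4457.
spectral radius ρ = 0.8202; 0.8202 < 1: convergent.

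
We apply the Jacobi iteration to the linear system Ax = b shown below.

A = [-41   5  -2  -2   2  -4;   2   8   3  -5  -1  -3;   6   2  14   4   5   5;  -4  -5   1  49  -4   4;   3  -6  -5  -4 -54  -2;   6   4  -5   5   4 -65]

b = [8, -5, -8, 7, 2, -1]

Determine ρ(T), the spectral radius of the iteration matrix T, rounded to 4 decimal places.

0.4797

Write A = D+L+U with D = diag(-41, 8, 14, 49, -54, -65).
T_J = -D⁻¹(L+U): T[0,5] = -(-4)/(-41) = -0.0976; T[0,0] = 0.
  T[0,:] = [+0.0000  +0.1220  -0.0488  -0.0488  +0.0488  -0.0976]
  T[1,:] = [-0.2500  +0.0000  -0.3750  +0.6250  +0.1250  +0.3750]
  T[2,:] = [-0.4286  -0.1429  +0.0000  -0.2857  -0.3571  -0.3571]
  T[3,:] = [+0.0816  +0.1020  -0.0204  +0.0000  +0.0816  -0.0816]
  T[4,:] = [+0.0556  -0.1111  -0.0926  -0.0741  +0.0000  -0.0370]
  T[5,:] = [+0.0923  +0.0615  -0.0769  +0.0769  +0.0615  +0.0000]
|eigenvalues of T|: 0.4797, 0.2626, 0.2626, 0.1750, 0.0727, 0.0727.
spectral radius ρ = 0.4797; 0.4797 < 1 ⇒ converges.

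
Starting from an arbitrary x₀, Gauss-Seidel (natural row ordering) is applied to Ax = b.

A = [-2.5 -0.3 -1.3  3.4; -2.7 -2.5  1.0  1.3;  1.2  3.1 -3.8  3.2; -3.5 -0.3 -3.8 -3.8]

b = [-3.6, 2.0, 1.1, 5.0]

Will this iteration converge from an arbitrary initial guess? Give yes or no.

Let D = diag(-2.5, -2.5, -3.8, -3.8); L, U the strict triangles.
GS T = -(D+L)⁻¹U: row 0 first, T[0,2] = -(-1.3)/(-2.5) = -0.5200; later rows by forward substitution.
  T[0,:] = [+0.0000, -0.1200, -0.5200, +1.3600]
  T[1,:] = [+0.0000, +0.1296, +0.9616, -0.9488]
  T[2,:] = [+0.0000, +0.0678, +0.6203, +0.4976]
  T[3,:] = [+0.0000, +0.0325, -0.2172, -1.6753]
|roots of det(T-λI)|: 1.5998, 0.7073, 0.0329, 0.0000.
ρ(T) = max|λ| = 1.5998; 1.5998 > 1 ⇒ diverges.

no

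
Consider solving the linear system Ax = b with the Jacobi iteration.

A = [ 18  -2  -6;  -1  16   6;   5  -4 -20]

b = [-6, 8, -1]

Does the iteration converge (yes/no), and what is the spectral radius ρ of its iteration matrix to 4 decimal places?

Diagonal D = diag(18, 16, -20); L, U strict lower/upper.
Jacobi T = -D⁻¹(L+U): T[1,2] = -(6)/(16) = -0.3750; T[1,1] = 0.
  T[0,:] = [+0.0000  +0.1111  +0.3333]
  T[1,:] = [+0.0625  +0.0000  -0.3750]
  T[2,:] = [+0.2500  -0.2000  +0.0000]
eigenvalue magnitudes: 0.4450, 0.3519, 0.0931.
spectral radius ρ = 0.4450; 0.4450 < 1, so it converges for any x₀.

yes, ρ = 0.4450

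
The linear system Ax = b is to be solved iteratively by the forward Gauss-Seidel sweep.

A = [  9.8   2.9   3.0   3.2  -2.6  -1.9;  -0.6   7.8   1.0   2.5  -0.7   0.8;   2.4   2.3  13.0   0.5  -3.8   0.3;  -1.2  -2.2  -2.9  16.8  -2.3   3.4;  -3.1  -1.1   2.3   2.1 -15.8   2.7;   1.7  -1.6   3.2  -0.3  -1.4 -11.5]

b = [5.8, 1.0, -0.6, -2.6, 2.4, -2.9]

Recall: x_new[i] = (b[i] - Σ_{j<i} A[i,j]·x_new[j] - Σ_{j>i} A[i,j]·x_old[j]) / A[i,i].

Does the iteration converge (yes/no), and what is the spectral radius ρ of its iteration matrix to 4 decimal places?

Diagonal D = diag(9.8, 7.8, 13, 16.8, -15.8, -11.5); L, U strict lower/upper.
T_GS = -(D+L)⁻¹U: row 0 first, T[0,3] = -(3.2)/(9.8) = -0.3265; later rows by forward substitution.
  T[0,:] = [+0.0000, -0.2959, -0.3061, -0.3265, +0.2653, +0.1939]
  T[1,:] = [+0.0000, -0.0228, -0.1518, -0.3456, +0.1102, -0.0877]
  T[2,:] = [+0.0000, +0.0587, +0.0834, +0.0830, +0.2238, -0.0434]
  T[3,:] = [+0.0000, -0.0140, -0.0273, -0.0543, +0.2089, -0.2075]
  T[4,:] = [+0.0000, +0.0663, +0.0791, +0.0930, +0.0006, +0.1051]
  T[5,:] = [+0.0000, -0.0320, -0.0099, +0.0130, +0.0807, +0.0214]
|eigenvalues of T|: 0.3044, 0.1453, 0.1453, 0.1403, 0.0056, 0.0000.
ρ = 0.3044; 0.3044 < 1 ⇒ converges.

yes, ρ = 0.3044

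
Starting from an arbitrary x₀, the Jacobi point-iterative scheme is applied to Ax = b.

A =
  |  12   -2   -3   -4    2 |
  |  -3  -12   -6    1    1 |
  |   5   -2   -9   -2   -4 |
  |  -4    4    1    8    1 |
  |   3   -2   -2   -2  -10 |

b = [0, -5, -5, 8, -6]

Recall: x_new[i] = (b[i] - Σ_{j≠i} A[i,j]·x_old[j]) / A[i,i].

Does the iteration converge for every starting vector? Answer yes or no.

yes

A = D + L + U where D = diag(12, -12, -9, 8, -10).
T_J = -D⁻¹(L+U): T[1,4] = -(1)/(-12) = +0.0833; T[1,1] = 0.
  T[0,:] = [+0.0000, +0.1667, +0.2500, +0.3333, -0.1667]
  T[1,:] = [-0.2500, +0.0000, -0.5000, +0.0833, +0.0833]
  T[2,:] = [+0.5556, -0.2222, +0.0000, -0.2222, -0.4444]
  T[3,:] = [+0.5000, -0.5000, -0.1250, +0.0000, -0.1250]
  T[4,:] = [+0.3000, -0.2000, -0.2000, -0.2000, +0.0000]
eigenvalue magnitudes: 0.8299, 0.5430, 0.3225, 0.3225, 0.1465.
ρ = 0.8299; 0.8299 < 1: convergent.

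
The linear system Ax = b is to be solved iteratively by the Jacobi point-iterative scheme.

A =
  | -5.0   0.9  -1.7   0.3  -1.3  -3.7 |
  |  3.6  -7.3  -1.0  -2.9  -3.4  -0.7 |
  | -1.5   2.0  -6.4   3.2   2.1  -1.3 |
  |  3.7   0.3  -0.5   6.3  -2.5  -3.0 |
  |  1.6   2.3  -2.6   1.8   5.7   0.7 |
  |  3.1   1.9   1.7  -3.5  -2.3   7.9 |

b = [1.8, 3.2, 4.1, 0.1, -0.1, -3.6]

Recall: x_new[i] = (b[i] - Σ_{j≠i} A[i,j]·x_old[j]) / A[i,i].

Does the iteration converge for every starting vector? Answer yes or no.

Split A = D + L + U, D = diag(-5, -7.3, -6.4, 6.3, 5.7, 7.9).
Jacobi T = -D⁻¹(L+U): T[0,1] = -(0.9)/(-5) = +0.1800; T[0,0] = 0.
  T[0,:] = [+0.0000, +0.1800, -0.3400, +0.0600, -0.2600, -0.7400]
  T[1,:] = [+0.4932, +0.0000, -0.1370, -0.3973, -0.4658, -0.0959]
  T[2,:] = [-0.2344, +0.3125, +0.0000, +0.5000, +0.3281, -0.2031]
  T[3,:] = [-0.5873, -0.0476, +0.0794, +0.0000, +0.3968, +0.4762]
  T[4,:] = [-0.2807, -0.4035, +0.4561, -0.3158, +0.0000, -0.1228]
  T[5,:] = [-0.3924, -0.2405, -0.2152, +0.4430, +0.2911, +0.0000]
|λ(T)| sorted: 1.1239, 0.6073, 0.6073, 0.2794, 0.2738, 0.0094.
spectral radius ρ = 1.1239; 1.1239 > 1 ⇒ diverges.

no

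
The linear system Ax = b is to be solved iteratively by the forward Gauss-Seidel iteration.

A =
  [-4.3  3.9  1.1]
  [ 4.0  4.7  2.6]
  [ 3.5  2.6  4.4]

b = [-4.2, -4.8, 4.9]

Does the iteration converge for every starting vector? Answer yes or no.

yes

A = D + L + U where D = diag(-4.3, 4.7, 4.4).
GS T = -(D+L)⁻¹U: row 0 first, T[0,1] = -(3.9)/(-4.3) = +0.9070; later rows by forward substitution.
  T[0,:] = [+0.0000  +0.9070  +0.2558]
  T[1,:] = [+0.0000  -0.7719  -0.7709]
  T[2,:] = [+0.0000  -0.2653  +0.2520]
|eigenvalues of T|: 0.9431, 0.4232, 0.0000.
ρ(T) = max|λ| = 0.9431; 0.9431 < 1: convergent.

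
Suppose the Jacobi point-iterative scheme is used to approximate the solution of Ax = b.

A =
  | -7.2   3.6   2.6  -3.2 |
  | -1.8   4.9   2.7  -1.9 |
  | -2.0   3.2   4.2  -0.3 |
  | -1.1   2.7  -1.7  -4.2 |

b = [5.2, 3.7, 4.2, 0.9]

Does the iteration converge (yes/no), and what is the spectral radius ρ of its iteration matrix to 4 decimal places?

no, ρ = 1.1208

Let D = diag(-7.2, 4.9, 4.2, -4.2); L, U the strict triangles.
T_J = -D⁻¹(L+U): T[0,1] = -(3.6)/(-7.2) = +0.5000; T[0,0] = 0.
  T[0,:] = [+0.0000, +0.5000, +0.3611, -0.4444]
  T[1,:] = [+0.3673, +0.0000, -0.5510, +0.3878]
  T[2,:] = [+0.4762, -0.7619, +0.0000, +0.0714]
  T[3,:] = [-0.2619, +0.6429, -0.4048, +0.0000]
|eigenvalues of T|: 1.1208, 0.8923, 0.3845, 0.1560.
spectral radius ρ = 1.1208; 1.1208 > 1: divergent.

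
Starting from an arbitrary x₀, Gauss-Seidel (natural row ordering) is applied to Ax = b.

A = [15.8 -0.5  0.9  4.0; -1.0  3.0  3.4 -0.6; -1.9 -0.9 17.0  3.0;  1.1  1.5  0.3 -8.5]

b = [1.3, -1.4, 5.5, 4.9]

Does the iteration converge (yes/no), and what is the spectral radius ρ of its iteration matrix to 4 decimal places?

yes, ρ = 0.2272

Let D = diag(15.8, 3, 17, -8.5); L, U the strict triangles.
GS T = -(D+L)⁻¹U: row 0 first, T[0,2] = -(0.9)/(15.8) = -0.0570; later rows by forward substitution.
  T[0,:] = [+0.0000 +0.0316 -0.0570 -0.2532]
  T[1,:] = [+0.0000 +0.0105 -1.1523 +0.1156]
  T[2,:] = [+0.0000 +0.0041 -0.0674 -0.1986]
  T[3,:] = [+0.0000 +0.0061 -0.2131 -0.0194]
eigenvalue magnitudes: 0.2272, 0.1720, 0.0210, 0.0000.
ρ = 0.2272; 0.2272 < 1 ⇒ converges.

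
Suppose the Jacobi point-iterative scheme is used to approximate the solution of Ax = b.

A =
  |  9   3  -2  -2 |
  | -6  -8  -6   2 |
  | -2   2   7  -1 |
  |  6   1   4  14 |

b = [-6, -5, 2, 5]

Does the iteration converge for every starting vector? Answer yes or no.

Split A = D + L + U, D = diag(9, -8, 7, 14).
T_J = -D⁻¹(L+U): T[1,0] = -(-6)/(-8) = -0.7500; T[1,1] = 0.
  T[0,:] = [+0.0000 -0.3333 +0.2222 +0.2222]
  T[1,:] = [-0.7500 +0.0000 -0.7500 +0.2500]
  T[2,:] = [+0.2857 -0.2857 +0.0000 +0.1429]
  T[3,:] = [-0.4286 -0.0714 -0.2857 +0.0000]
eigenvalue magnitudes: 0.7851, 0.3270, 0.3270, 0.2567.
spectral radius ρ = 0.7851; 0.7851 < 1: convergent.

yes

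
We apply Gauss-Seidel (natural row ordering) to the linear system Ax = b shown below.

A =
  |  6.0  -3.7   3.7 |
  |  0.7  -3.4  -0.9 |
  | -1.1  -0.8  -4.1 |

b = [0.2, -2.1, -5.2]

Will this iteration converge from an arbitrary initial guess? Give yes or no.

A = D + L + U where D = diag(6, -3.4, -4.1).
Gauss-Seidel: T = -(D+L)⁻¹U, row 0 first, T[0,2] = -(3.7)/(6) = -0.6167; later rows by forward substitution.
  T[0,:] = [+0.0000  +0.6167  -0.6167]
  T[1,:] = [+0.0000  +0.1270  -0.3917]
  T[2,:] = [+0.0000  -0.1902  +0.2419]
|roots of det(T-λI)|: 0.4633, 0.0945, 0.0000.
ρ(T) = max|λ| = 0.4633; 0.4633 < 1: convergent.

yes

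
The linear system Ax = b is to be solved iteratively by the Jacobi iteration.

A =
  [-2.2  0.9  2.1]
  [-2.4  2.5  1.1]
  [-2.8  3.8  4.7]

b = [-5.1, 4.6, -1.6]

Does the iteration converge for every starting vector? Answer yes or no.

Split A = D + L + U, D = diag(-2.2, 2.5, 4.7).
T_J = -D⁻¹(L+U): T[0,2] = -(2.1)/(-2.2) = +0.9545; T[0,0] = 0.
  T[0,:] = [+0.0000 +0.4091 +0.9545]
  T[1,:] = [+0.9600 +0.0000 -0.4400]
  T[2,:] = [+0.5957 -0.8085 +0.0000]
|eigenvalues of T|: 1.3885, 0.7815, 0.7815.
ρ(T) = max|λ| = 1.3885; 1.3885 > 1: divergent.

no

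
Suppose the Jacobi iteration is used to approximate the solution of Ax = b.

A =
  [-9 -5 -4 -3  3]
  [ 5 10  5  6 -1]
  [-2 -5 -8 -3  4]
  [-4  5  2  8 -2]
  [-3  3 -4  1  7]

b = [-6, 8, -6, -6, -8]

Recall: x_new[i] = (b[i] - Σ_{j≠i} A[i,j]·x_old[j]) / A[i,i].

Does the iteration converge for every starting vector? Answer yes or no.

Diagonal D = diag(-9, 10, -8, 8, 7); L, U strict lower/upper.
Jacobi T = -D⁻¹(L+U): T[2,4] = -(4)/(-8) = +0.5000; T[2,2] = 0.
  T[0,:] = [+0.0000  -0.5556  -0.4444  -0.3333  +0.3333]
  T[1,:] = [-0.5000  +0.0000  -0.5000  -0.6000  +0.1000]
  T[2,:] = [-0.2500  -0.6250  +0.0000  -0.3750  +0.5000]
  T[3,:] = [+0.5000  -0.6250  -0.2500  +0.0000  +0.2500]
  T[4,:] = [+0.4286  -0.4286  +0.5714  -0.1429  +0.0000]
|roots of det(T-λI)|: 1.2501, 0.9274, 0.5157, 0.0979, 0.0979.
ρ = 1.2501; 1.2501 > 1, so it fails to converge.

no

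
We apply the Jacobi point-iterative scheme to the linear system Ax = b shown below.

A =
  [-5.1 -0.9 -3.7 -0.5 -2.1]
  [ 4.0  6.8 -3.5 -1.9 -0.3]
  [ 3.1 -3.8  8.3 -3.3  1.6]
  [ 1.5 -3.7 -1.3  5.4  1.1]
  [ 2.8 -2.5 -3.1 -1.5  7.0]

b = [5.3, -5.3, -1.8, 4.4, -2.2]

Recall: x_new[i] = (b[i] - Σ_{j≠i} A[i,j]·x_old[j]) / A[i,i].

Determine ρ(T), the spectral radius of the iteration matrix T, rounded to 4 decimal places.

1.2311

Diagonal D = diag(-5.1, 6.8, 8.3, 5.4, 7); L, U strict lower/upper.
Jacobi T = -D⁻¹(L+U): T[0,3] = -(-0.5)/(-5.1) = -0.0980; T[0,0] = 0.
  T[0,:] = [+0.0000, -0.1765, -0.7255, -0.0980, -0.4118]
  T[1,:] = [-0.5882, +0.0000, +0.5147, +0.2794, +0.0441]
  T[2,:] = [-0.3735, +0.4578, +0.0000, +0.3976, -0.1928]
  T[3,:] = [-0.2778, +0.6852, +0.2407, +0.0000, -0.2037]
  T[4,:] = [-0.4000, +0.3571, +0.4429, +0.2143, +0.0000]
|eigenvalues of T|: 1.2311, 0.5304, 0.4073, 0.4073, 0.0026.
ρ(T) = max|λ| = 1.2311; 1.2311 > 1, so it fails to converge.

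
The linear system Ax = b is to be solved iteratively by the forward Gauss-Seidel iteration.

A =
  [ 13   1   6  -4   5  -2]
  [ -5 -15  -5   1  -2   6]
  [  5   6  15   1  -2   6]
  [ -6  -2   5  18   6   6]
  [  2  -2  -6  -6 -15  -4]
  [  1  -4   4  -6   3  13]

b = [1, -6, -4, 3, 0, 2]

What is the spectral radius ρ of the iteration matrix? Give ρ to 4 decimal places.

0.5866

Write A = D+L+U with D = diag(13, -15, 15, 18, -15, 13).
GS T = -(D+L)⁻¹U: row 0 first, T[0,4] = -(5)/(13) = -0.3846; later rows by forward substitution.
  T[0,:] = [+0.0000  -0.0769  -0.4615  +0.3077  -0.3846  +0.1538]
  T[1,:] = [+0.0000  +0.0256  -0.1795  -0.0359  -0.0051  +0.3487]
  T[2,:] = [+0.0000  +0.0154  +0.2256  -0.1549  +0.2636  -0.5908]
  T[3,:] = [+0.0000  -0.0271  -0.2365  +0.1416  -0.5353  -0.0792]
  T[4,:] = [+0.0000  -0.0090  -0.0333  +0.0511  +0.0581  -0.0247]
  T[5,:] = [+0.0000  -0.0013  -0.1906  +0.0665  -0.3136  +0.2464]
eigenvalue magnitudes: 0.5866, 0.1578, 0.1578, 0.1160, 0.0069, 0.0000.
ρ(T) = max|λ| = 0.5866; 0.5866 < 1 ⇒ converges.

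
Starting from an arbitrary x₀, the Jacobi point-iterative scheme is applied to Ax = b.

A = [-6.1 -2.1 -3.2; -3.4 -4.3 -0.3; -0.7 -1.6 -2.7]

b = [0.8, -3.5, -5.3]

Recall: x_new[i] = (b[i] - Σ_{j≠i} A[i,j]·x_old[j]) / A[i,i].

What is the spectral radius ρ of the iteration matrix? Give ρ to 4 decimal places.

A = D + L + U where D = diag(-6.1, -4.3, -2.7).
Jacobi T = -D⁻¹(L+U): T[2,0] = -(-0.7)/(-2.7) = -0.2593; T[2,2] = 0.
  T[0,:] = [+0.0000  -0.3443  -0.5246]
  T[1,:] = [-0.7907  +0.0000  -0.0698]
  T[2,:] = [-0.2593  -0.5926  +0.0000]
eigenvalue magnitudes: 0.8615, 0.5409, 0.5409.
spectral radius ρ = 0.8615; 0.8615 < 1 ⇒ converges.

0.8615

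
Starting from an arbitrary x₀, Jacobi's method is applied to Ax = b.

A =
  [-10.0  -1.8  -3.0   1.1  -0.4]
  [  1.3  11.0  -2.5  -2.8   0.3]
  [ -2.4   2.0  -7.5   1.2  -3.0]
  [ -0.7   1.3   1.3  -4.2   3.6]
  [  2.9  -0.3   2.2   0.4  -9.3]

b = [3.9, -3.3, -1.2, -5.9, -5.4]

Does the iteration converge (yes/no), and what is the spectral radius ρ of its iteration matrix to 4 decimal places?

Diagonal D = diag(-10, 11, -7.5, -4.2, -9.3); L, U strict lower/upper.
Jacobi T = -D⁻¹(L+U): T[1,4] = -(0.3)/(11) = -0.0273; T[1,1] = 0.
  T[0,:] = [+0.0000  -0.1800  -0.3000  +0.1100  -0.0400]
  T[1,:] = [-0.1182  +0.0000  +0.2273  +0.2545  -0.0273]
  T[2,:] = [-0.3200  +0.2667  +0.0000  +0.1600  -0.4000]
  T[3,:] = [-0.1667  +0.3095  +0.3095  +0.0000  +0.8571]
  T[4,:] = [+0.3118  -0.0323  +0.2366  +0.0430  +0.0000]
eigenvalue magnitudes: 0.6159, 0.4967, 0.4967, 0.2645, 0.2240.
ρ = 0.6159; 0.6159 < 1, so it converges for any x₀.

yes, ρ = 0.6159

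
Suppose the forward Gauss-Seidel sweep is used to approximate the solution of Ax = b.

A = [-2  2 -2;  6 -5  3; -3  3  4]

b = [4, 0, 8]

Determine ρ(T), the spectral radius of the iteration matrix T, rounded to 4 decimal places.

A = D + L + U where D = diag(-2, -5, 4).
GS T = -(D+L)⁻¹U: row 0 first, T[0,2] = -(-2)/(-2) = -1.0000; later rows by forward substitution.
  T[0,:] = [+0.0000  +1.0000  -1.0000]
  T[1,:] = [+0.0000  +1.2000  -0.6000]
  T[2,:] = [+0.0000  -0.1500  -0.3000]
eigenvalue magnitudes: 1.2578, 0.3578, 0.0000.
ρ = 1.2578; 1.2578 > 1: divergent.

1.2578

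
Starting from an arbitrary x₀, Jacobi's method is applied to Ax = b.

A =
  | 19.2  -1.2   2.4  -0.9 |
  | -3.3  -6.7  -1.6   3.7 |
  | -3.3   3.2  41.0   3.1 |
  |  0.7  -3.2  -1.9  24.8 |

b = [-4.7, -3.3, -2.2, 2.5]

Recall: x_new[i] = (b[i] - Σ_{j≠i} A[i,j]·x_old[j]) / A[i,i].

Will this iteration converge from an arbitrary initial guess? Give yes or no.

Let D = diag(19.2, -6.7, 41, 24.8); L, U the strict triangles.
T_J = -D⁻¹(L+U): T[2,3] = -(3.1)/(41) = -0.0756; T[2,2] = 0.
  T[0,:] = [+0.0000 +0.0625 -0.1250 +0.0469]
  T[1,:] = [-0.4925 +0.0000 -0.2388 +0.5522]
  T[2,:] = [+0.0805 -0.0780 +0.0000 -0.0756]
  T[3,:] = [-0.0282 +0.1290 +0.0766 +0.0000]
moduli |λ_i(T)| = 0.2838, 0.1956, 0.1956, 0.0012.
spectral radius ρ = 0.2838; 0.2838 < 1 ⇒ converges.

yes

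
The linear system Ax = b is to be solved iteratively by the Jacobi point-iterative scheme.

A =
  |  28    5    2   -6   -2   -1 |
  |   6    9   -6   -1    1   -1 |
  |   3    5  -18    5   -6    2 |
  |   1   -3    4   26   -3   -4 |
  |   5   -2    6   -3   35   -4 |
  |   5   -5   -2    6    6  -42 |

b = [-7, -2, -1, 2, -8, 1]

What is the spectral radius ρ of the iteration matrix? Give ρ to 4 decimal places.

0.5958

A = D + L + U where D = diag(28, 9, -18, 26, 35, -42).
Jacobi T = -D⁻¹(L+U): T[1,3] = -(-1)/(9) = +0.1111; T[1,1] = 0.
  T[0,:] = [+0.0000, -0.1786, -0.0714, +0.2143, +0.0714, +0.0357]
  T[1,:] = [-0.6667, +0.0000, +0.6667, +0.1111, -0.1111, +0.1111]
  T[2,:] = [+0.1667, +0.2778, +0.0000, +0.2778, -0.3333, +0.1111]
  T[3,:] = [-0.0385, +0.1154, -0.1538, +0.0000, +0.1154, +0.1538]
  T[4,:] = [-0.1429, +0.0571, -0.1714, +0.0857, +0.0000, +0.1143]
  T[5,:] = [+0.1190, -0.1190, -0.0476, +0.1429, +0.1429, +0.0000]
moduli |λ_i(T)| = 0.5958, 0.4781, 0.2423, 0.2423, 0.1997, 0.0660.
spectral radius ρ = 0.5958; 0.5958 < 1 ⇒ converges.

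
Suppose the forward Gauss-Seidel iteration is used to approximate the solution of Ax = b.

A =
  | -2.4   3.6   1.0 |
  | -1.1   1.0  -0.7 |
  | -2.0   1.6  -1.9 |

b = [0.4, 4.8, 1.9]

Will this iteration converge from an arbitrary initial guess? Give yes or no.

no

Let D = diag(-2.4, 1, -1.9); L, U the strict triangles.
T_GS = -(D+L)⁻¹U: row 0 first, T[0,2] = -(1)/(-2.4) = +0.4167; later rows by forward substitution.
  T[0,:] = [+0.0000, +1.5000, +0.4167]
  T[1,:] = [+0.0000, +1.6500, +1.1583]
  T[2,:] = [+0.0000, -0.1895, +0.5368]
|λ(T)| sorted: 1.3939, 0.7929, 0.0000.
ρ = 1.3939; 1.3939 > 1, so it fails to converge.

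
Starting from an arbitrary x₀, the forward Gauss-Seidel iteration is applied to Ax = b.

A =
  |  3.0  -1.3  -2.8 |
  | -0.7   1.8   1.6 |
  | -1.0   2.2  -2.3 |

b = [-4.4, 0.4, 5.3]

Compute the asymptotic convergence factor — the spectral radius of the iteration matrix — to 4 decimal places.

0.9220

Diagonal D = diag(3, 1.8, -2.3); L, U strict lower/upper.
Gauss-Seidel: T = -(D+L)⁻¹U, row 0 first, T[0,2] = -(-2.8)/(3) = +0.9333; later rows by forward substitution.
  T[0,:] = [+0.0000  +0.4333  +0.9333]
  T[1,:] = [+0.0000  +0.1685  -0.5259]
  T[2,:] = [+0.0000  -0.0272  -0.9089]
|roots of det(T-λI)|: 0.9220, 0.1816, 0.0000.
spectral radius ρ = 0.9220; 0.9220 < 1: convergent.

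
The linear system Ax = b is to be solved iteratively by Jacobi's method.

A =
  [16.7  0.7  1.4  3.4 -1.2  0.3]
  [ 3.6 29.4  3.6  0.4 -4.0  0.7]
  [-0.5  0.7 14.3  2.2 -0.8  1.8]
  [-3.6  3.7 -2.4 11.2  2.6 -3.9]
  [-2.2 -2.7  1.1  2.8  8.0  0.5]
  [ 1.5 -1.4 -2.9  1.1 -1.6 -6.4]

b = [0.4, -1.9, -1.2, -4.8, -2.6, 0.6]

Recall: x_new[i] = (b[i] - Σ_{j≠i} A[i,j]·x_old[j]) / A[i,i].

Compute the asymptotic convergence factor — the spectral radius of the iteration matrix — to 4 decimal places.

Diagonal D = diag(16.7, 29.4, 14.3, 11.2, 8, -6.4); L, U strict lower/upper.
Jacobi T = -D⁻¹(L+U): T[0,4] = -(-1.2)/(16.7) = +0.0719; T[0,0] = 0.
  T[0,:] = [+0.0000 -0.0419 -0.0838 -0.2036 +0.0719 -0.0180]
  T[1,:] = [-0.1224 +0.0000 -0.1224 -0.0136 +0.1361 -0.0238]
  T[2,:] = [+0.0350 -0.0490 +0.0000 -0.1538 +0.0559 -0.1259]
  T[3,:] = [+0.3214 -0.3304 +0.2143 +0.0000 -0.2321 +0.3482]
  T[4,:] = [+0.2750 +0.3375 -0.1375 -0.3500 +0.0000 -0.0625]
  T[5,:] = [+0.2344 -0.2188 -0.4531 +0.1719 -0.2500 +0.0000]
|roots of det(T-λI)|: 0.4579, 0.2912, 0.2613, 0.2412, 0.2022, 0.2022.
ρ(T) = max|λ| = 0.4579; 0.4579 < 1 ⇒ converges.

0.4579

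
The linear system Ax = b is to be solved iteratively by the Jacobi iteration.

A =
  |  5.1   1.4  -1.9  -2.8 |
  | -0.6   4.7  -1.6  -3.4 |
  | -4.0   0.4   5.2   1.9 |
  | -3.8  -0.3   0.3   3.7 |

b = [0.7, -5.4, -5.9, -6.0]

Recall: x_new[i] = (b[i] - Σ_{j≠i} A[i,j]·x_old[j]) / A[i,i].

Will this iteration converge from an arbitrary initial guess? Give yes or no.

no

Diagonal D = diag(5.1, 4.7, 5.2, 3.7); L, U strict lower/upper.
T_J = -D⁻¹(L+U): T[2,1] = -(0.4)/(5.2) = -0.0769; T[2,2] = 0.
  T[0,:] = [+0.0000 -0.2745 +0.3725 +0.5490]
  T[1,:] = [+0.1277 +0.0000 +0.3404 +0.7234]
  T[2,:] = [+0.7692 -0.0769 +0.0000 -0.3654]
  T[3,:] = [+1.0270 +0.0811 -0.0811 +0.0000]
moduli |λ_i(T)| = 1.1412, 0.5687, 0.5687, 0.0971.
spectral radius ρ = 1.1412; 1.1412 > 1, so it fails to converge.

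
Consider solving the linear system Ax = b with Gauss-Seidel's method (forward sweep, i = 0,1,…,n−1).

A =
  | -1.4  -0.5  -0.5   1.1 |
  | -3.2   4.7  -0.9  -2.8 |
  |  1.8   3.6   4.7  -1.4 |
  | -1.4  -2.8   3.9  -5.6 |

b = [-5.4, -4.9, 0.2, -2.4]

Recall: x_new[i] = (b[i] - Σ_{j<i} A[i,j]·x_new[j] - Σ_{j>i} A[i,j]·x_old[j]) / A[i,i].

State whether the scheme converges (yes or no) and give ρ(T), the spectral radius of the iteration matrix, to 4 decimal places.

no, ρ = 1.5723

Split A = D + L + U, D = diag(-1.4, 4.7, 4.7, -5.6).
Gauss-Seidel: T = -(D+L)⁻¹U, row 0 first, T[0,2] = -(-0.5)/(-1.4) = -0.3571; later rows by forward substitution.
  T[0,:] = [+0.0000  -0.3571  -0.3571  +0.7857]
  T[1,:] = [+0.0000  -0.2432  -0.0517  +1.1307]
  T[2,:] = [+0.0000  +0.3230  +0.1764  -0.8691]
  T[3,:] = [+0.0000  +0.4358  +0.2379  -1.3670]
|roots of det(T-λI)|: 1.5723, 0.1588, 0.0204, 0.0000.
ρ = 1.5723; 1.5723 > 1, so it fails to converge.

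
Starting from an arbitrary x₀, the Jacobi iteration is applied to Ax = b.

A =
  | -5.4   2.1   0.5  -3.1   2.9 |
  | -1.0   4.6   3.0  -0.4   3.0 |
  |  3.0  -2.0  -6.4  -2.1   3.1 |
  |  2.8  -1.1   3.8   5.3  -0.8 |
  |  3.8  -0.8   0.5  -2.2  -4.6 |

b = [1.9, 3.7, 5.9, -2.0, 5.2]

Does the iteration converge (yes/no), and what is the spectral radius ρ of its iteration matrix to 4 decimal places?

no, ρ = 1.2624

A = D + L + U where D = diag(-5.4, 4.6, -6.4, 5.3, -4.6).
Jacobi T = -D⁻¹(L+U): T[4,2] = -(0.5)/(-4.6) = +0.1087; T[4,4] = 0.
  T[0,:] = [+0.0000  +0.3889  +0.0926  -0.5741  +0.5370]
  T[1,:] = [+0.2174  +0.0000  -0.6522  +0.0870  -0.6522]
  T[2,:] = [+0.4688  -0.3125  +0.0000  -0.3281  +0.4844]
  T[3,:] = [-0.5283  +0.2075  -0.7170  +0.0000  +0.1509]
  T[4,:] = [+0.8261  -0.1739  +0.1087  -0.4783  +0.0000]
|roots of det(T-λI)|: 1.2624, 1.0242, 0.3489, 0.2570, 0.1463.
ρ = 1.2624; 1.2624 > 1, so it fails to converge.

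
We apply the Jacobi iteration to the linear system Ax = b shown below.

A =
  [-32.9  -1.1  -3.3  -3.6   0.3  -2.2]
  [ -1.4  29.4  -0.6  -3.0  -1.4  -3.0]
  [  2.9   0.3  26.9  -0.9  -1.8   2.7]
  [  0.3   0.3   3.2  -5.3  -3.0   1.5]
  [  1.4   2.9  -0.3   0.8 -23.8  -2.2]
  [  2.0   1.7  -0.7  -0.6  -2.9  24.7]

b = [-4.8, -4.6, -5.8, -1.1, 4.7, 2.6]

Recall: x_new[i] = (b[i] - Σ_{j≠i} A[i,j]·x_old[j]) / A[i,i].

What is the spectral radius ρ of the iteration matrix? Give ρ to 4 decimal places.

0.2410

Let D = diag(-32.9, 29.4, 26.9, -5.3, -23.8, 24.7); L, U the strict triangles.
Jacobi: T = -D⁻¹(L+U), T[3,5] = -(1.5)/(-5.3) = +0.2830; T[3,3] = 0.
  T[0,:] = [+0.0000, -0.0334, -0.1003, -0.1094, +0.0091, -0.0669]
  T[1,:] = [+0.0476, +0.0000, +0.0204, +0.1020, +0.0476, +0.1020]
  T[2,:] = [-0.1078, -0.0112, +0.0000, +0.0335, +0.0669, -0.1004]
  T[3,:] = [+0.0566, +0.0566, +0.6038, +0.0000, -0.5660, +0.2830]
  T[4,:] = [+0.0588, +0.1218, -0.0126, +0.0336, +0.0000, -0.0924]
  T[5,:] = [-0.0810, -0.0688, +0.0283, +0.0243, +0.1174, +0.0000]
moduli |λ_i(T)| = 0.2410, 0.1935, 0.1935, 0.1491, 0.0375, 0.0375.
spectral radius ρ = 0.2410; 0.2410 < 1 ⇒ converges.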